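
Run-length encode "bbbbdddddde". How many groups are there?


Input: bbbbdddddde
Scanning for consecutive runs:
  Group 1: 'b' x 4 (positions 0-3)
  Group 2: 'd' x 6 (positions 4-9)
  Group 3: 'e' x 1 (positions 10-10)
Total groups: 3

3


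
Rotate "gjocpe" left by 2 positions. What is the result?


Input: "gjocpe", rotate left by 2
First 2 characters: "gj"
Remaining characters: "ocpe"
Concatenate remaining + first: "ocpe" + "gj" = "ocpegj"

ocpegj


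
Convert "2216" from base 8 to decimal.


Input: "2216" in base 8
Positional expansion:
  Digit '2' (value 2) x 8^3 = 1024
  Digit '2' (value 2) x 8^2 = 128
  Digit '1' (value 1) x 8^1 = 8
  Digit '6' (value 6) x 8^0 = 6
Sum = 1166

1166


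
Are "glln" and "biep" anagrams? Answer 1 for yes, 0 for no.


Strings: "glln", "biep"
Sorted first:  glln
Sorted second: beip
Differ at position 0: 'g' vs 'b' => not anagrams

0


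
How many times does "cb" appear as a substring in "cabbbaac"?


Searching for "cb" in "cabbbaac"
Scanning each position:
  Position 0: "ca" => no
  Position 1: "ab" => no
  Position 2: "bb" => no
  Position 3: "bb" => no
  Position 4: "ba" => no
  Position 5: "aa" => no
  Position 6: "ac" => no
Total occurrences: 0

0


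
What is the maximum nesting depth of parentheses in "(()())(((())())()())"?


Input: "(()())(((())())()())"
Tracking depth:
  Position 0 '(': depth becomes 1
  Position 1 '(': depth becomes 2
  Position 2 ')': depth becomes 1
  Position 3 '(': depth becomes 2
  Position 4 ')': depth becomes 1
  Position 5 ')': depth becomes 0
  Position 6 '(': depth becomes 1
  Position 7 '(': depth becomes 2
  Position 8 '(': depth becomes 3
  Position 9 '(': depth becomes 4
  Position 10 ')': depth becomes 3
  Position 11 ')': depth becomes 2
  Position 12 '(': depth becomes 3
  Position 13 ')': depth becomes 2
  Position 14 ')': depth becomes 1
  Position 15 '(': depth becomes 2
  Position 16 ')': depth becomes 1
  Position 17 '(': depth becomes 2
  Position 18 ')': depth becomes 1
  Position 19 ')': depth becomes 0
Maximum depth reached: 4

4


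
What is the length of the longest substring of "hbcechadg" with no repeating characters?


Input: "hbcechadg"
Sliding window (track last position of each char):
  Position 0 ('h'): window [0,0] length 1 -- new best
  Position 1 ('b'): window [0,1] length 2 -- new best
  Position 2 ('c'): window [0,2] length 3 -- new best
  Position 3 ('e'): window [0,3] length 4 -- new best
  Position 4 ('c'): repeat (last at 2), move window start to 3
  Position 4 ('c'): window [3,4] length 2
  Position 5 ('h'): window [3,5] length 3
  Position 6 ('a'): window [3,6] length 4
  Position 7 ('d'): window [3,7] length 5 -- new best
  Position 8 ('g'): window [3,8] length 6 -- new best
Longest substring with no repeats: "echadg" with length 6

6


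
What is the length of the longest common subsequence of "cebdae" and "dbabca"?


LCS of "cebdae" and "dbabca"
DP table:
           d    b    a    b    c    a
      0    0    0    0    0    0    0
  c   0    0    0    0    0    1    1
  e   0    0    0    0    0    1    1
  b   0    0    1    1    1    1    1
  d   0    1    1    1    1    1    1
  a   0    1    1    2    2    2    2
  e   0    1    1    2    2    2    2
LCS length = dp[6][6] = 2

2


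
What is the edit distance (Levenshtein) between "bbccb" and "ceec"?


Computing edit distance: "bbccb" -> "ceec"
DP table:
           c    e    e    c
      0    1    2    3    4
  b   1    1    2    3    4
  b   2    2    2    3    4
  c   3    2    3    3    3
  c   4    3    3    4    3
  b   5    4    4    4    4
Edit distance = dp[5][4] = 4

4


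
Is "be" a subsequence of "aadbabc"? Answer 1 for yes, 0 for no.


Check if "be" is a subsequence of "aadbabc"
Greedy scan:
  Position 0 ('a'): no match needed
  Position 1 ('a'): no match needed
  Position 2 ('d'): no match needed
  Position 3 ('b'): matches sub[0] = 'b'
  Position 4 ('a'): no match needed
  Position 5 ('b'): no match needed
  Position 6 ('c'): no match needed
Only matched 1/2 characters => not a subsequence

0


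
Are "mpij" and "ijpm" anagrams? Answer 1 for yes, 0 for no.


Strings: "mpij", "ijpm"
Sorted first:  ijmp
Sorted second: ijmp
Sorted forms match => anagrams

1


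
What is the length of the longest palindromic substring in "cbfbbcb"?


Input: "cbfbbcb"
Checking substrings for palindromes:
  [1:4] "bfb" (len 3) => palindrome
  [4:7] "bcb" (len 3) => palindrome
  [3:5] "bb" (len 2) => palindrome
Longest palindromic substring: "bfb" with length 3

3


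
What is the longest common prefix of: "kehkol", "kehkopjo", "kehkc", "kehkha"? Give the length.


Words: kehkol, kehkopjo, kehkc, kehkha
  Position 0: all 'k' => match
  Position 1: all 'e' => match
  Position 2: all 'h' => match
  Position 3: all 'k' => match
  Position 4: ('o', 'o', 'c', 'h') => mismatch, stop
LCP = "kehk" (length 4)

4


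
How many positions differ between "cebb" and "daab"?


Comparing "cebb" and "daab" position by position:
  Position 0: 'c' vs 'd' => DIFFER
  Position 1: 'e' vs 'a' => DIFFER
  Position 2: 'b' vs 'a' => DIFFER
  Position 3: 'b' vs 'b' => same
Positions that differ: 3

3


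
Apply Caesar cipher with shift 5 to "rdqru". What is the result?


Caesar cipher: shift "rdqru" by 5
  'r' (pos 17) + 5 = pos 22 = 'w'
  'd' (pos 3) + 5 = pos 8 = 'i'
  'q' (pos 16) + 5 = pos 21 = 'v'
  'r' (pos 17) + 5 = pos 22 = 'w'
  'u' (pos 20) + 5 = pos 25 = 'z'
Result: wivwz

wivwz


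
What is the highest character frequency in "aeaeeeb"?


Input: aeaeeeb
Character counts:
  'a': 2
  'b': 1
  'e': 4
Maximum frequency: 4

4


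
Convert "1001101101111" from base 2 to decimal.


Input: "1001101101111" in base 2
Positional expansion:
  Digit '1' (value 1) x 2^12 = 4096
  Digit '0' (value 0) x 2^11 = 0
  Digit '0' (value 0) x 2^10 = 0
  Digit '1' (value 1) x 2^9 = 512
  Digit '1' (value 1) x 2^8 = 256
  Digit '0' (value 0) x 2^7 = 0
  Digit '1' (value 1) x 2^6 = 64
  Digit '1' (value 1) x 2^5 = 32
  Digit '0' (value 0) x 2^4 = 0
  Digit '1' (value 1) x 2^3 = 8
  Digit '1' (value 1) x 2^2 = 4
  Digit '1' (value 1) x 2^1 = 2
  Digit '1' (value 1) x 2^0 = 1
Sum = 4975

4975


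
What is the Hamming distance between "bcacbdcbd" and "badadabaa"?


Comparing "bcacbdcbd" and "badadabaa" position by position:
  Position 0: 'b' vs 'b' => same
  Position 1: 'c' vs 'a' => differ
  Position 2: 'a' vs 'd' => differ
  Position 3: 'c' vs 'a' => differ
  Position 4: 'b' vs 'd' => differ
  Position 5: 'd' vs 'a' => differ
  Position 6: 'c' vs 'b' => differ
  Position 7: 'b' vs 'a' => differ
  Position 8: 'd' vs 'a' => differ
Total differences (Hamming distance): 8

8


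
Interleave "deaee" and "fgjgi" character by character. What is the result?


Interleaving "deaee" and "fgjgi":
  Position 0: 'd' from first, 'f' from second => "df"
  Position 1: 'e' from first, 'g' from second => "eg"
  Position 2: 'a' from first, 'j' from second => "aj"
  Position 3: 'e' from first, 'g' from second => "eg"
  Position 4: 'e' from first, 'i' from second => "ei"
Result: dfegajegei

dfegajegei


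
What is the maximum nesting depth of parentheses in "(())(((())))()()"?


Input: "(())(((())))()()"
Tracking depth:
  Position 0 '(': depth becomes 1
  Position 1 '(': depth becomes 2
  Position 2 ')': depth becomes 1
  Position 3 ')': depth becomes 0
  Position 4 '(': depth becomes 1
  Position 5 '(': depth becomes 2
  Position 6 '(': depth becomes 3
  Position 7 '(': depth becomes 4
  Position 8 ')': depth becomes 3
  Position 9 ')': depth becomes 2
  Position 10 ')': depth becomes 1
  Position 11 ')': depth becomes 0
  Position 12 '(': depth becomes 1
  Position 13 ')': depth becomes 0
  Position 14 '(': depth becomes 1
  Position 15 ')': depth becomes 0
Maximum depth reached: 4

4


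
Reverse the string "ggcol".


Input: ggcol
Reading characters right to left:
  Position 4: 'l'
  Position 3: 'o'
  Position 2: 'c'
  Position 1: 'g'
  Position 0: 'g'
Reversed: locgg

locgg


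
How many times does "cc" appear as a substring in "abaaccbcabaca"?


Searching for "cc" in "abaaccbcabaca"
Scanning each position:
  Position 0: "ab" => no
  Position 1: "ba" => no
  Position 2: "aa" => no
  Position 3: "ac" => no
  Position 4: "cc" => MATCH
  Position 5: "cb" => no
  Position 6: "bc" => no
  Position 7: "ca" => no
  Position 8: "ab" => no
  Position 9: "ba" => no
  Position 10: "ac" => no
  Position 11: "ca" => no
Total occurrences: 1

1


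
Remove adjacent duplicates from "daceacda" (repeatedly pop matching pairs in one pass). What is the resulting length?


Input: daceacda
Stack-based adjacent duplicate removal:
  Read 'd': push. Stack: d
  Read 'a': push. Stack: da
  Read 'c': push. Stack: dac
  Read 'e': push. Stack: dace
  Read 'a': push. Stack: dacea
  Read 'c': push. Stack: daceac
  Read 'd': push. Stack: daceacd
  Read 'a': push. Stack: daceacda
Final stack: "daceacda" (length 8)

8


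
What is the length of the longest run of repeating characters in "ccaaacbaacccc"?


Input: "ccaaacbaacccc"
Scanning for longest run:
  Position 1 ('c'): continues run of 'c', length=2
  Position 2 ('a'): new char, reset run to 1
  Position 3 ('a'): continues run of 'a', length=2
  Position 4 ('a'): continues run of 'a', length=3
  Position 5 ('c'): new char, reset run to 1
  Position 6 ('b'): new char, reset run to 1
  Position 7 ('a'): new char, reset run to 1
  Position 8 ('a'): continues run of 'a', length=2
  Position 9 ('c'): new char, reset run to 1
  Position 10 ('c'): continues run of 'c', length=2
  Position 11 ('c'): continues run of 'c', length=3
  Position 12 ('c'): continues run of 'c', length=4
Longest run: 'c' with length 4

4


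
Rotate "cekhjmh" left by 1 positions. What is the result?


Input: "cekhjmh", rotate left by 1
First 1 characters: "c"
Remaining characters: "ekhjmh"
Concatenate remaining + first: "ekhjmh" + "c" = "ekhjmhc"

ekhjmhc


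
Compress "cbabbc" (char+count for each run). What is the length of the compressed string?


Input: cbabbc
Runs:
  'c' x 1 => "c1"
  'b' x 1 => "b1"
  'a' x 1 => "a1"
  'b' x 2 => "b2"
  'c' x 1 => "c1"
Compressed: "c1b1a1b2c1"
Compressed length: 10

10


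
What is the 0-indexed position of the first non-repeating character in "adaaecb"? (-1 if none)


Input: adaaecb
Character frequencies:
  'a': 3
  'b': 1
  'c': 1
  'd': 1
  'e': 1
Scanning left to right for freq == 1:
  Position 0 ('a'): freq=3, skip
  Position 1 ('d'): unique! => answer = 1

1


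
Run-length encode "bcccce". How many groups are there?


Input: bcccce
Scanning for consecutive runs:
  Group 1: 'b' x 1 (positions 0-0)
  Group 2: 'c' x 4 (positions 1-4)
  Group 3: 'e' x 1 (positions 5-5)
Total groups: 3

3


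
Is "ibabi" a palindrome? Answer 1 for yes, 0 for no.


Input: ibabi
Reversed: ibabi
  Compare pos 0 ('i') with pos 4 ('i'): match
  Compare pos 1 ('b') with pos 3 ('b'): match
Result: palindrome

1


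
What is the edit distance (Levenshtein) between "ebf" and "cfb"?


Computing edit distance: "ebf" -> "cfb"
DP table:
           c    f    b
      0    1    2    3
  e   1    1    2    3
  b   2    2    2    2
  f   3    3    2    3
Edit distance = dp[3][3] = 3

3


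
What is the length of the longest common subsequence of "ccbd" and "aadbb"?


LCS of "ccbd" and "aadbb"
DP table:
           a    a    d    b    b
      0    0    0    0    0    0
  c   0    0    0    0    0    0
  c   0    0    0    0    0    0
  b   0    0    0    0    1    1
  d   0    0    0    1    1    1
LCS length = dp[4][5] = 1

1


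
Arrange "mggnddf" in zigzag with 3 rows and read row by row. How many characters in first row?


Zigzag "mggnddf" into 3 rows:
Placing characters:
  'm' => row 0
  'g' => row 1
  'g' => row 2
  'n' => row 1
  'd' => row 0
  'd' => row 1
  'f' => row 2
Rows:
  Row 0: "md"
  Row 1: "gnd"
  Row 2: "gf"
First row length: 2

2


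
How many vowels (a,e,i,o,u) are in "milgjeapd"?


Input: milgjeapd
Checking each character:
  'm' at position 0: consonant
  'i' at position 1: vowel (running total: 1)
  'l' at position 2: consonant
  'g' at position 3: consonant
  'j' at position 4: consonant
  'e' at position 5: vowel (running total: 2)
  'a' at position 6: vowel (running total: 3)
  'p' at position 7: consonant
  'd' at position 8: consonant
Total vowels: 3

3


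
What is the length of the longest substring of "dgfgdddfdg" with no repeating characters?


Input: "dgfgdddfdg"
Sliding window (track last position of each char):
  Position 0 ('d'): window [0,0] length 1 -- new best
  Position 1 ('g'): window [0,1] length 2 -- new best
  Position 2 ('f'): window [0,2] length 3 -- new best
  Position 3 ('g'): repeat (last at 1), move window start to 2
  Position 3 ('g'): window [2,3] length 2
  Position 4 ('d'): window [2,4] length 3
  Position 5 ('d'): repeat (last at 4), move window start to 5
  Position 5 ('d'): window [5,5] length 1
  Position 6 ('d'): repeat (last at 5), move window start to 6
  Position 6 ('d'): window [6,6] length 1
  Position 7 ('f'): window [6,7] length 2
  Position 8 ('d'): repeat (last at 6), move window start to 7
  Position 8 ('d'): window [7,8] length 2
  Position 9 ('g'): window [7,9] length 3
Longest substring with no repeats: "dgf" with length 3

3


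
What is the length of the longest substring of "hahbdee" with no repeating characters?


Input: "hahbdee"
Sliding window (track last position of each char):
  Position 0 ('h'): window [0,0] length 1 -- new best
  Position 1 ('a'): window [0,1] length 2 -- new best
  Position 2 ('h'): repeat (last at 0), move window start to 1
  Position 2 ('h'): window [1,2] length 2
  Position 3 ('b'): window [1,3] length 3 -- new best
  Position 4 ('d'): window [1,4] length 4 -- new best
  Position 5 ('e'): window [1,5] length 5 -- new best
  Position 6 ('e'): repeat (last at 5), move window start to 6
  Position 6 ('e'): window [6,6] length 1
Longest substring with no repeats: "ahbde" with length 5

5


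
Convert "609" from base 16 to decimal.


Input: "609" in base 16
Positional expansion:
  Digit '6' (value 6) x 16^2 = 1536
  Digit '0' (value 0) x 16^1 = 0
  Digit '9' (value 9) x 16^0 = 9
Sum = 1545

1545


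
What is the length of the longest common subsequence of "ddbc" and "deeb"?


LCS of "ddbc" and "deeb"
DP table:
           d    e    e    b
      0    0    0    0    0
  d   0    1    1    1    1
  d   0    1    1    1    1
  b   0    1    1    1    2
  c   0    1    1    1    2
LCS length = dp[4][4] = 2

2


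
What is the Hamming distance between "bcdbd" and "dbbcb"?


Comparing "bcdbd" and "dbbcb" position by position:
  Position 0: 'b' vs 'd' => differ
  Position 1: 'c' vs 'b' => differ
  Position 2: 'd' vs 'b' => differ
  Position 3: 'b' vs 'c' => differ
  Position 4: 'd' vs 'b' => differ
Total differences (Hamming distance): 5

5


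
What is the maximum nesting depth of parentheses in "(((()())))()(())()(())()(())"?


Input: "(((()())))()(())()(())()(())"
Tracking depth:
  Position 0 '(': depth becomes 1
  Position 1 '(': depth becomes 2
  Position 2 '(': depth becomes 3
  Position 3 '(': depth becomes 4
  Position 4 ')': depth becomes 3
  Position 5 '(': depth becomes 4
  Position 6 ')': depth becomes 3
  Position 7 ')': depth becomes 2
  Position 8 ')': depth becomes 1
  Position 9 ')': depth becomes 0
  Position 10 '(': depth becomes 1
  Position 11 ')': depth becomes 0
  Position 12 '(': depth becomes 1
  Position 13 '(': depth becomes 2
  Position 14 ')': depth becomes 1
  Position 15 ')': depth becomes 0
  Position 16 '(': depth becomes 1
  Position 17 ')': depth becomes 0
  Position 18 '(': depth becomes 1
  Position 19 '(': depth becomes 2
  Position 20 ')': depth becomes 1
  Position 21 ')': depth becomes 0
  Position 22 '(': depth becomes 1
  Position 23 ')': depth becomes 0
  Position 24 '(': depth becomes 1
  Position 25 '(': depth becomes 2
  Position 26 ')': depth becomes 1
  Position 27 ')': depth becomes 0
Maximum depth reached: 4

4


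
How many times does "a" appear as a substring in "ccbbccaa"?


Searching for "a" in "ccbbccaa"
Scanning each position:
  Position 0: "c" => no
  Position 1: "c" => no
  Position 2: "b" => no
  Position 3: "b" => no
  Position 4: "c" => no
  Position 5: "c" => no
  Position 6: "a" => MATCH
  Position 7: "a" => MATCH
Total occurrences: 2

2


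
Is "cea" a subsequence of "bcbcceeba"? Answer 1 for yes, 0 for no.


Check if "cea" is a subsequence of "bcbcceeba"
Greedy scan:
  Position 0 ('b'): no match needed
  Position 1 ('c'): matches sub[0] = 'c'
  Position 2 ('b'): no match needed
  Position 3 ('c'): no match needed
  Position 4 ('c'): no match needed
  Position 5 ('e'): matches sub[1] = 'e'
  Position 6 ('e'): no match needed
  Position 7 ('b'): no match needed
  Position 8 ('a'): matches sub[2] = 'a'
All 3 characters matched => is a subsequence

1


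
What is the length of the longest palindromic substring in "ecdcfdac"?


Input: "ecdcfdac"
Checking substrings for palindromes:
  [1:4] "cdc" (len 3) => palindrome
Longest palindromic substring: "cdc" with length 3

3


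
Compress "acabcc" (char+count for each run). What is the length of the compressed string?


Input: acabcc
Runs:
  'a' x 1 => "a1"
  'c' x 1 => "c1"
  'a' x 1 => "a1"
  'b' x 1 => "b1"
  'c' x 2 => "c2"
Compressed: "a1c1a1b1c2"
Compressed length: 10

10


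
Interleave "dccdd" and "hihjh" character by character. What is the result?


Interleaving "dccdd" and "hihjh":
  Position 0: 'd' from first, 'h' from second => "dh"
  Position 1: 'c' from first, 'i' from second => "ci"
  Position 2: 'c' from first, 'h' from second => "ch"
  Position 3: 'd' from first, 'j' from second => "dj"
  Position 4: 'd' from first, 'h' from second => "dh"
Result: dhcichdjdh

dhcichdjdh


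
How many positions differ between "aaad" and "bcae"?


Comparing "aaad" and "bcae" position by position:
  Position 0: 'a' vs 'b' => DIFFER
  Position 1: 'a' vs 'c' => DIFFER
  Position 2: 'a' vs 'a' => same
  Position 3: 'd' vs 'e' => DIFFER
Positions that differ: 3

3


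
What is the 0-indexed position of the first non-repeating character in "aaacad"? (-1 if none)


Input: aaacad
Character frequencies:
  'a': 4
  'c': 1
  'd': 1
Scanning left to right for freq == 1:
  Position 0 ('a'): freq=4, skip
  Position 1 ('a'): freq=4, skip
  Position 2 ('a'): freq=4, skip
  Position 3 ('c'): unique! => answer = 3

3


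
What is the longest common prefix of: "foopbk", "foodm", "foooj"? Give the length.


Words: foopbk, foodm, foooj
  Position 0: all 'f' => match
  Position 1: all 'o' => match
  Position 2: all 'o' => match
  Position 3: ('p', 'd', 'o') => mismatch, stop
LCP = "foo" (length 3)

3


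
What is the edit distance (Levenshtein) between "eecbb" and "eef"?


Computing edit distance: "eecbb" -> "eef"
DP table:
           e    e    f
      0    1    2    3
  e   1    0    1    2
  e   2    1    0    1
  c   3    2    1    1
  b   4    3    2    2
  b   5    4    3    3
Edit distance = dp[5][3] = 3

3


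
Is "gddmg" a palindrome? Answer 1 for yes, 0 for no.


Input: gddmg
Reversed: gmddg
  Compare pos 0 ('g') with pos 4 ('g'): match
  Compare pos 1 ('d') with pos 3 ('m'): MISMATCH
Result: not a palindrome

0


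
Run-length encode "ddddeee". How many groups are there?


Input: ddddeee
Scanning for consecutive runs:
  Group 1: 'd' x 4 (positions 0-3)
  Group 2: 'e' x 3 (positions 4-6)
Total groups: 2

2


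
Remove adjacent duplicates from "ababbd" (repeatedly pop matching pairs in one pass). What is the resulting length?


Input: ababbd
Stack-based adjacent duplicate removal:
  Read 'a': push. Stack: a
  Read 'b': push. Stack: ab
  Read 'a': push. Stack: aba
  Read 'b': push. Stack: abab
  Read 'b': matches stack top 'b' => pop. Stack: aba
  Read 'd': push. Stack: abad
Final stack: "abad" (length 4)

4


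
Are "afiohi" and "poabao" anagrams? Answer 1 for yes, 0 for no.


Strings: "afiohi", "poabao"
Sorted first:  afhiio
Sorted second: aaboop
Differ at position 1: 'f' vs 'a' => not anagrams

0


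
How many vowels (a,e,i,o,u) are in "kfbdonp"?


Input: kfbdonp
Checking each character:
  'k' at position 0: consonant
  'f' at position 1: consonant
  'b' at position 2: consonant
  'd' at position 3: consonant
  'o' at position 4: vowel (running total: 1)
  'n' at position 5: consonant
  'p' at position 6: consonant
Total vowels: 1

1


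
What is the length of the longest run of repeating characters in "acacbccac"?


Input: "acacbccac"
Scanning for longest run:
  Position 1 ('c'): new char, reset run to 1
  Position 2 ('a'): new char, reset run to 1
  Position 3 ('c'): new char, reset run to 1
  Position 4 ('b'): new char, reset run to 1
  Position 5 ('c'): new char, reset run to 1
  Position 6 ('c'): continues run of 'c', length=2
  Position 7 ('a'): new char, reset run to 1
  Position 8 ('c'): new char, reset run to 1
Longest run: 'c' with length 2

2


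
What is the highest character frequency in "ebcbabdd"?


Input: ebcbabdd
Character counts:
  'a': 1
  'b': 3
  'c': 1
  'd': 2
  'e': 1
Maximum frequency: 3

3


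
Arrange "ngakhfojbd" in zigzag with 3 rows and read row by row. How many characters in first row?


Zigzag "ngakhfojbd" into 3 rows:
Placing characters:
  'n' => row 0
  'g' => row 1
  'a' => row 2
  'k' => row 1
  'h' => row 0
  'f' => row 1
  'o' => row 2
  'j' => row 1
  'b' => row 0
  'd' => row 1
Rows:
  Row 0: "nhb"
  Row 1: "gkfjd"
  Row 2: "ao"
First row length: 3

3


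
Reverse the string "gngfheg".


Input: gngfheg
Reading characters right to left:
  Position 6: 'g'
  Position 5: 'e'
  Position 4: 'h'
  Position 3: 'f'
  Position 2: 'g'
  Position 1: 'n'
  Position 0: 'g'
Reversed: gehfgng

gehfgng


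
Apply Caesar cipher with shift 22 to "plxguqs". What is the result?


Caesar cipher: shift "plxguqs" by 22
  'p' (pos 15) + 22 = pos 11 = 'l'
  'l' (pos 11) + 22 = pos 7 = 'h'
  'x' (pos 23) + 22 = pos 19 = 't'
  'g' (pos 6) + 22 = pos 2 = 'c'
  'u' (pos 20) + 22 = pos 16 = 'q'
  'q' (pos 16) + 22 = pos 12 = 'm'
  's' (pos 18) + 22 = pos 14 = 'o'
Result: lhtcqmo

lhtcqmo


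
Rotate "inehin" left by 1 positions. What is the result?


Input: "inehin", rotate left by 1
First 1 characters: "i"
Remaining characters: "nehin"
Concatenate remaining + first: "nehin" + "i" = "nehini"

nehini


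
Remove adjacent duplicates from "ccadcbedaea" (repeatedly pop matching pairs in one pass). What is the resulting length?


Input: ccadcbedaea
Stack-based adjacent duplicate removal:
  Read 'c': push. Stack: c
  Read 'c': matches stack top 'c' => pop. Stack: (empty)
  Read 'a': push. Stack: a
  Read 'd': push. Stack: ad
  Read 'c': push. Stack: adc
  Read 'b': push. Stack: adcb
  Read 'e': push. Stack: adcbe
  Read 'd': push. Stack: adcbed
  Read 'a': push. Stack: adcbeda
  Read 'e': push. Stack: adcbedae
  Read 'a': push. Stack: adcbedaea
Final stack: "adcbedaea" (length 9)

9


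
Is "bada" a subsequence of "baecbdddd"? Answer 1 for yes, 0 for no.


Check if "bada" is a subsequence of "baecbdddd"
Greedy scan:
  Position 0 ('b'): matches sub[0] = 'b'
  Position 1 ('a'): matches sub[1] = 'a'
  Position 2 ('e'): no match needed
  Position 3 ('c'): no match needed
  Position 4 ('b'): no match needed
  Position 5 ('d'): matches sub[2] = 'd'
  Position 6 ('d'): no match needed
  Position 7 ('d'): no match needed
  Position 8 ('d'): no match needed
Only matched 3/4 characters => not a subsequence

0


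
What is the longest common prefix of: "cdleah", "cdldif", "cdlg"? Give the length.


Words: cdleah, cdldif, cdlg
  Position 0: all 'c' => match
  Position 1: all 'd' => match
  Position 2: all 'l' => match
  Position 3: ('e', 'd', 'g') => mismatch, stop
LCP = "cdl" (length 3)

3


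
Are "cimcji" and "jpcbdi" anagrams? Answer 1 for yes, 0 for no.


Strings: "cimcji", "jpcbdi"
Sorted first:  cciijm
Sorted second: bcdijp
Differ at position 0: 'c' vs 'b' => not anagrams

0


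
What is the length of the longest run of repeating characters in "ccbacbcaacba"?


Input: "ccbacbcaacba"
Scanning for longest run:
  Position 1 ('c'): continues run of 'c', length=2
  Position 2 ('b'): new char, reset run to 1
  Position 3 ('a'): new char, reset run to 1
  Position 4 ('c'): new char, reset run to 1
  Position 5 ('b'): new char, reset run to 1
  Position 6 ('c'): new char, reset run to 1
  Position 7 ('a'): new char, reset run to 1
  Position 8 ('a'): continues run of 'a', length=2
  Position 9 ('c'): new char, reset run to 1
  Position 10 ('b'): new char, reset run to 1
  Position 11 ('a'): new char, reset run to 1
Longest run: 'c' with length 2

2


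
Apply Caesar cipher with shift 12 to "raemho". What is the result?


Caesar cipher: shift "raemho" by 12
  'r' (pos 17) + 12 = pos 3 = 'd'
  'a' (pos 0) + 12 = pos 12 = 'm'
  'e' (pos 4) + 12 = pos 16 = 'q'
  'm' (pos 12) + 12 = pos 24 = 'y'
  'h' (pos 7) + 12 = pos 19 = 't'
  'o' (pos 14) + 12 = pos 0 = 'a'
Result: dmqyta

dmqyta


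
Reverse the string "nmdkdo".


Input: nmdkdo
Reading characters right to left:
  Position 5: 'o'
  Position 4: 'd'
  Position 3: 'k'
  Position 2: 'd'
  Position 1: 'm'
  Position 0: 'n'
Reversed: odkdmn

odkdmn


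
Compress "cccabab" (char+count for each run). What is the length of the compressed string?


Input: cccabab
Runs:
  'c' x 3 => "c3"
  'a' x 1 => "a1"
  'b' x 1 => "b1"
  'a' x 1 => "a1"
  'b' x 1 => "b1"
Compressed: "c3a1b1a1b1"
Compressed length: 10

10


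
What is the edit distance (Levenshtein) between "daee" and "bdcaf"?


Computing edit distance: "daee" -> "bdcaf"
DP table:
           b    d    c    a    f
      0    1    2    3    4    5
  d   1    1    1    2    3    4
  a   2    2    2    2    2    3
  e   3    3    3    3    3    3
  e   4    4    4    4    4    4
Edit distance = dp[4][5] = 4

4


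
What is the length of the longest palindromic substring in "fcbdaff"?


Input: "fcbdaff"
Checking substrings for palindromes:
  [5:7] "ff" (len 2) => palindrome
Longest palindromic substring: "ff" with length 2

2


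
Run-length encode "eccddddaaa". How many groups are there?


Input: eccddddaaa
Scanning for consecutive runs:
  Group 1: 'e' x 1 (positions 0-0)
  Group 2: 'c' x 2 (positions 1-2)
  Group 3: 'd' x 4 (positions 3-6)
  Group 4: 'a' x 3 (positions 7-9)
Total groups: 4

4


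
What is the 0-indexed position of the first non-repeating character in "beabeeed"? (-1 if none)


Input: beabeeed
Character frequencies:
  'a': 1
  'b': 2
  'd': 1
  'e': 4
Scanning left to right for freq == 1:
  Position 0 ('b'): freq=2, skip
  Position 1 ('e'): freq=4, skip
  Position 2 ('a'): unique! => answer = 2

2


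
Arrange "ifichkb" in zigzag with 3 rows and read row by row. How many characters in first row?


Zigzag "ifichkb" into 3 rows:
Placing characters:
  'i' => row 0
  'f' => row 1
  'i' => row 2
  'c' => row 1
  'h' => row 0
  'k' => row 1
  'b' => row 2
Rows:
  Row 0: "ih"
  Row 1: "fck"
  Row 2: "ib"
First row length: 2

2


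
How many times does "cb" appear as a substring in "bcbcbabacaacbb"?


Searching for "cb" in "bcbcbabacaacbb"
Scanning each position:
  Position 0: "bc" => no
  Position 1: "cb" => MATCH
  Position 2: "bc" => no
  Position 3: "cb" => MATCH
  Position 4: "ba" => no
  Position 5: "ab" => no
  Position 6: "ba" => no
  Position 7: "ac" => no
  Position 8: "ca" => no
  Position 9: "aa" => no
  Position 10: "ac" => no
  Position 11: "cb" => MATCH
  Position 12: "bb" => no
Total occurrences: 3

3


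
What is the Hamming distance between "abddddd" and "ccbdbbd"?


Comparing "abddddd" and "ccbdbbd" position by position:
  Position 0: 'a' vs 'c' => differ
  Position 1: 'b' vs 'c' => differ
  Position 2: 'd' vs 'b' => differ
  Position 3: 'd' vs 'd' => same
  Position 4: 'd' vs 'b' => differ
  Position 5: 'd' vs 'b' => differ
  Position 6: 'd' vs 'd' => same
Total differences (Hamming distance): 5

5


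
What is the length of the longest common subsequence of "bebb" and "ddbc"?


LCS of "bebb" and "ddbc"
DP table:
           d    d    b    c
      0    0    0    0    0
  b   0    0    0    1    1
  e   0    0    0    1    1
  b   0    0    0    1    1
  b   0    0    0    1    1
LCS length = dp[4][4] = 1

1


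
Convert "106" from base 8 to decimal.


Input: "106" in base 8
Positional expansion:
  Digit '1' (value 1) x 8^2 = 64
  Digit '0' (value 0) x 8^1 = 0
  Digit '6' (value 6) x 8^0 = 6
Sum = 70

70


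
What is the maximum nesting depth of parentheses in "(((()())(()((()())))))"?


Input: "(((()())(()((()())))))"
Tracking depth:
  Position 0 '(': depth becomes 1
  Position 1 '(': depth becomes 2
  Position 2 '(': depth becomes 3
  Position 3 '(': depth becomes 4
  Position 4 ')': depth becomes 3
  Position 5 '(': depth becomes 4
  Position 6 ')': depth becomes 3
  Position 7 ')': depth becomes 2
  Position 8 '(': depth becomes 3
  Position 9 '(': depth becomes 4
  Position 10 ')': depth becomes 3
  Position 11 '(': depth becomes 4
  Position 12 '(': depth becomes 5
  Position 13 '(': depth becomes 6
  Position 14 ')': depth becomes 5
  Position 15 '(': depth becomes 6
  Position 16 ')': depth becomes 5
  Position 17 ')': depth becomes 4
  Position 18 ')': depth becomes 3
  Position 19 ')': depth becomes 2
  Position 20 ')': depth becomes 1
  Position 21 ')': depth becomes 0
Maximum depth reached: 6

6


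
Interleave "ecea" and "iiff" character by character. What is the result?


Interleaving "ecea" and "iiff":
  Position 0: 'e' from first, 'i' from second => "ei"
  Position 1: 'c' from first, 'i' from second => "ci"
  Position 2: 'e' from first, 'f' from second => "ef"
  Position 3: 'a' from first, 'f' from second => "af"
Result: eiciefaf

eiciefaf


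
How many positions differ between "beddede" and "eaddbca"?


Comparing "beddede" and "eaddbca" position by position:
  Position 0: 'b' vs 'e' => DIFFER
  Position 1: 'e' vs 'a' => DIFFER
  Position 2: 'd' vs 'd' => same
  Position 3: 'd' vs 'd' => same
  Position 4: 'e' vs 'b' => DIFFER
  Position 5: 'd' vs 'c' => DIFFER
  Position 6: 'e' vs 'a' => DIFFER
Positions that differ: 5

5


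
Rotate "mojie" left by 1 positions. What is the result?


Input: "mojie", rotate left by 1
First 1 characters: "m"
Remaining characters: "ojie"
Concatenate remaining + first: "ojie" + "m" = "ojiem"

ojiem


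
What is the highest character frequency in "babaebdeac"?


Input: babaebdeac
Character counts:
  'a': 3
  'b': 3
  'c': 1
  'd': 1
  'e': 2
Maximum frequency: 3

3


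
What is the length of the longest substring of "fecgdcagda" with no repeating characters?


Input: "fecgdcagda"
Sliding window (track last position of each char):
  Position 0 ('f'): window [0,0] length 1 -- new best
  Position 1 ('e'): window [0,1] length 2 -- new best
  Position 2 ('c'): window [0,2] length 3 -- new best
  Position 3 ('g'): window [0,3] length 4 -- new best
  Position 4 ('d'): window [0,4] length 5 -- new best
  Position 5 ('c'): repeat (last at 2), move window start to 3
  Position 5 ('c'): window [3,5] length 3
  Position 6 ('a'): window [3,6] length 4
  Position 7 ('g'): repeat (last at 3), move window start to 4
  Position 7 ('g'): window [4,7] length 4
  Position 8 ('d'): repeat (last at 4), move window start to 5
  Position 8 ('d'): window [5,8] length 4
  Position 9 ('a'): repeat (last at 6), move window start to 7
  Position 9 ('a'): window [7,9] length 3
Longest substring with no repeats: "fecgd" with length 5

5


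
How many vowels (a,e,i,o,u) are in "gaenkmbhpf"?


Input: gaenkmbhpf
Checking each character:
  'g' at position 0: consonant
  'a' at position 1: vowel (running total: 1)
  'e' at position 2: vowel (running total: 2)
  'n' at position 3: consonant
  'k' at position 4: consonant
  'm' at position 5: consonant
  'b' at position 6: consonant
  'h' at position 7: consonant
  'p' at position 8: consonant
  'f' at position 9: consonant
Total vowels: 2

2


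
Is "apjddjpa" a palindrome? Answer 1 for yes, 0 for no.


Input: apjddjpa
Reversed: apjddjpa
  Compare pos 0 ('a') with pos 7 ('a'): match
  Compare pos 1 ('p') with pos 6 ('p'): match
  Compare pos 2 ('j') with pos 5 ('j'): match
  Compare pos 3 ('d') with pos 4 ('d'): match
Result: palindrome

1


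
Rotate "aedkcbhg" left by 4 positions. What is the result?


Input: "aedkcbhg", rotate left by 4
First 4 characters: "aedk"
Remaining characters: "cbhg"
Concatenate remaining + first: "cbhg" + "aedk" = "cbhgaedk"

cbhgaedk


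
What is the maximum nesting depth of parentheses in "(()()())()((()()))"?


Input: "(()()())()((()()))"
Tracking depth:
  Position 0 '(': depth becomes 1
  Position 1 '(': depth becomes 2
  Position 2 ')': depth becomes 1
  Position 3 '(': depth becomes 2
  Position 4 ')': depth becomes 1
  Position 5 '(': depth becomes 2
  Position 6 ')': depth becomes 1
  Position 7 ')': depth becomes 0
  Position 8 '(': depth becomes 1
  Position 9 ')': depth becomes 0
  Position 10 '(': depth becomes 1
  Position 11 '(': depth becomes 2
  Position 12 '(': depth becomes 3
  Position 13 ')': depth becomes 2
  Position 14 '(': depth becomes 3
  Position 15 ')': depth becomes 2
  Position 16 ')': depth becomes 1
  Position 17 ')': depth becomes 0
Maximum depth reached: 3

3


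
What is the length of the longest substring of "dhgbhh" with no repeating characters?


Input: "dhgbhh"
Sliding window (track last position of each char):
  Position 0 ('d'): window [0,0] length 1 -- new best
  Position 1 ('h'): window [0,1] length 2 -- new best
  Position 2 ('g'): window [0,2] length 3 -- new best
  Position 3 ('b'): window [0,3] length 4 -- new best
  Position 4 ('h'): repeat (last at 1), move window start to 2
  Position 4 ('h'): window [2,4] length 3
  Position 5 ('h'): repeat (last at 4), move window start to 5
  Position 5 ('h'): window [5,5] length 1
Longest substring with no repeats: "dhgb" with length 4

4


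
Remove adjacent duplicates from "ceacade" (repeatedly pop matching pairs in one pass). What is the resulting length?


Input: ceacade
Stack-based adjacent duplicate removal:
  Read 'c': push. Stack: c
  Read 'e': push. Stack: ce
  Read 'a': push. Stack: cea
  Read 'c': push. Stack: ceac
  Read 'a': push. Stack: ceaca
  Read 'd': push. Stack: ceacad
  Read 'e': push. Stack: ceacade
Final stack: "ceacade" (length 7)

7


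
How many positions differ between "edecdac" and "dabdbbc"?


Comparing "edecdac" and "dabdbbc" position by position:
  Position 0: 'e' vs 'd' => DIFFER
  Position 1: 'd' vs 'a' => DIFFER
  Position 2: 'e' vs 'b' => DIFFER
  Position 3: 'c' vs 'd' => DIFFER
  Position 4: 'd' vs 'b' => DIFFER
  Position 5: 'a' vs 'b' => DIFFER
  Position 6: 'c' vs 'c' => same
Positions that differ: 6

6


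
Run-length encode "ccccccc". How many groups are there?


Input: ccccccc
Scanning for consecutive runs:
  Group 1: 'c' x 7 (positions 0-6)
Total groups: 1

1


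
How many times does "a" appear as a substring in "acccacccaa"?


Searching for "a" in "acccacccaa"
Scanning each position:
  Position 0: "a" => MATCH
  Position 1: "c" => no
  Position 2: "c" => no
  Position 3: "c" => no
  Position 4: "a" => MATCH
  Position 5: "c" => no
  Position 6: "c" => no
  Position 7: "c" => no
  Position 8: "a" => MATCH
  Position 9: "a" => MATCH
Total occurrences: 4

4


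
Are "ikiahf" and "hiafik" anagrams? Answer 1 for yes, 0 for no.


Strings: "ikiahf", "hiafik"
Sorted first:  afhiik
Sorted second: afhiik
Sorted forms match => anagrams

1


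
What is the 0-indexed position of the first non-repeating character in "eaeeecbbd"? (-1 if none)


Input: eaeeecbbd
Character frequencies:
  'a': 1
  'b': 2
  'c': 1
  'd': 1
  'e': 4
Scanning left to right for freq == 1:
  Position 0 ('e'): freq=4, skip
  Position 1 ('a'): unique! => answer = 1

1


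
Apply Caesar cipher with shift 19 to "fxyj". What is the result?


Caesar cipher: shift "fxyj" by 19
  'f' (pos 5) + 19 = pos 24 = 'y'
  'x' (pos 23) + 19 = pos 16 = 'q'
  'y' (pos 24) + 19 = pos 17 = 'r'
  'j' (pos 9) + 19 = pos 2 = 'c'
Result: yqrc

yqrc


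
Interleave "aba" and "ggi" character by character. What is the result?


Interleaving "aba" and "ggi":
  Position 0: 'a' from first, 'g' from second => "ag"
  Position 1: 'b' from first, 'g' from second => "bg"
  Position 2: 'a' from first, 'i' from second => "ai"
Result: agbgai

agbgai


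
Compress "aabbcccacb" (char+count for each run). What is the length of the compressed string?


Input: aabbcccacb
Runs:
  'a' x 2 => "a2"
  'b' x 2 => "b2"
  'c' x 3 => "c3"
  'a' x 1 => "a1"
  'c' x 1 => "c1"
  'b' x 1 => "b1"
Compressed: "a2b2c3a1c1b1"
Compressed length: 12

12


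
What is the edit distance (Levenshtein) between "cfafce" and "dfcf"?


Computing edit distance: "cfafce" -> "dfcf"
DP table:
           d    f    c    f
      0    1    2    3    4
  c   1    1    2    2    3
  f   2    2    1    2    2
  a   3    3    2    2    3
  f   4    4    3    3    2
  c   5    5    4    3    3
  e   6    6    5    4    4
Edit distance = dp[6][4] = 4

4


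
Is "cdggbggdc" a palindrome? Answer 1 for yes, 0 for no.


Input: cdggbggdc
Reversed: cdggbggdc
  Compare pos 0 ('c') with pos 8 ('c'): match
  Compare pos 1 ('d') with pos 7 ('d'): match
  Compare pos 2 ('g') with pos 6 ('g'): match
  Compare pos 3 ('g') with pos 5 ('g'): match
Result: palindrome

1


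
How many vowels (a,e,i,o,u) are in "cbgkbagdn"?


Input: cbgkbagdn
Checking each character:
  'c' at position 0: consonant
  'b' at position 1: consonant
  'g' at position 2: consonant
  'k' at position 3: consonant
  'b' at position 4: consonant
  'a' at position 5: vowel (running total: 1)
  'g' at position 6: consonant
  'd' at position 7: consonant
  'n' at position 8: consonant
Total vowels: 1

1


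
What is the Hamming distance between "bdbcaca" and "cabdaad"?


Comparing "bdbcaca" and "cabdaad" position by position:
  Position 0: 'b' vs 'c' => differ
  Position 1: 'd' vs 'a' => differ
  Position 2: 'b' vs 'b' => same
  Position 3: 'c' vs 'd' => differ
  Position 4: 'a' vs 'a' => same
  Position 5: 'c' vs 'a' => differ
  Position 6: 'a' vs 'd' => differ
Total differences (Hamming distance): 5

5


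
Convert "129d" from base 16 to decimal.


Input: "129d" in base 16
Positional expansion:
  Digit '1' (value 1) x 16^3 = 4096
  Digit '2' (value 2) x 16^2 = 512
  Digit '9' (value 9) x 16^1 = 144
  Digit 'd' (value 13) x 16^0 = 13
Sum = 4765

4765


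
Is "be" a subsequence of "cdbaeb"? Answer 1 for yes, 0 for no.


Check if "be" is a subsequence of "cdbaeb"
Greedy scan:
  Position 0 ('c'): no match needed
  Position 1 ('d'): no match needed
  Position 2 ('b'): matches sub[0] = 'b'
  Position 3 ('a'): no match needed
  Position 4 ('e'): matches sub[1] = 'e'
  Position 5 ('b'): no match needed
All 2 characters matched => is a subsequence

1


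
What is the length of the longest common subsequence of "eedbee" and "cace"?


LCS of "eedbee" and "cace"
DP table:
           c    a    c    e
      0    0    0    0    0
  e   0    0    0    0    1
  e   0    0    0    0    1
  d   0    0    0    0    1
  b   0    0    0    0    1
  e   0    0    0    0    1
  e   0    0    0    0    1
LCS length = dp[6][4] = 1

1


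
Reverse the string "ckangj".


Input: ckangj
Reading characters right to left:
  Position 5: 'j'
  Position 4: 'g'
  Position 3: 'n'
  Position 2: 'a'
  Position 1: 'k'
  Position 0: 'c'
Reversed: jgnakc

jgnakc


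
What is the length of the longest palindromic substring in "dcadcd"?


Input: "dcadcd"
Checking substrings for palindromes:
  [3:6] "dcd" (len 3) => palindrome
Longest palindromic substring: "dcd" with length 3

3


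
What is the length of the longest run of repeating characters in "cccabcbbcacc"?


Input: "cccabcbbcacc"
Scanning for longest run:
  Position 1 ('c'): continues run of 'c', length=2
  Position 2 ('c'): continues run of 'c', length=3
  Position 3 ('a'): new char, reset run to 1
  Position 4 ('b'): new char, reset run to 1
  Position 5 ('c'): new char, reset run to 1
  Position 6 ('b'): new char, reset run to 1
  Position 7 ('b'): continues run of 'b', length=2
  Position 8 ('c'): new char, reset run to 1
  Position 9 ('a'): new char, reset run to 1
  Position 10 ('c'): new char, reset run to 1
  Position 11 ('c'): continues run of 'c', length=2
Longest run: 'c' with length 3

3
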